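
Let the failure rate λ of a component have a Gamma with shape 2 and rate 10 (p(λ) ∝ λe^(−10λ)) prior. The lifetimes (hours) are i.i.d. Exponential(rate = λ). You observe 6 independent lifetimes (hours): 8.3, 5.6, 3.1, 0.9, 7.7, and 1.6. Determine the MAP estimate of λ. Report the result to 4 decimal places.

λ̂_MAP = 0.1882

The Exponential(rate=λ) likelihood is ∝ λ^n e^(−λΣtᵢ). Here n = 6 and Σtᵢ = 8.3 + 5.6 + 3.1 + 0.9 + 7.7 + 1.6 = 27.2.
Posterior ∝ λe^(−10λ) · λ^6e^(−27.2λ) = λ^7e^(−37.2λ), i.e. Gamma(8, 37.2).
Mode = (a−1)/b = 7/37.2 ≈ 0.1882.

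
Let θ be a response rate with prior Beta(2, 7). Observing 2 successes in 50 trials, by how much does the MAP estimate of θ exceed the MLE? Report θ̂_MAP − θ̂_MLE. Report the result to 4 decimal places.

MAP − MLE = 0.0126

Posterior is Beta(4, 55); MAP = (4−1)/(59−2) = 3/57 ≈ 0.05263.
MLE ignores the prior: θ̂_MLE = k/n = 2/50 ≈ 0.04000.
Difference = 3/57 − 2/50 = 6/475 ≈ 0.0126.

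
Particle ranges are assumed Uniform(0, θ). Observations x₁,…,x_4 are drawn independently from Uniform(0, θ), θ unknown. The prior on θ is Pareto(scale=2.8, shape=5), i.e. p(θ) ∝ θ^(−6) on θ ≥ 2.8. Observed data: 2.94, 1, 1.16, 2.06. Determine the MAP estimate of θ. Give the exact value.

θ̂_MAP = 2.94

The Uniform(0, θ) likelihood is θ^(−n) for θ ≥ max(xᵢ), zero otherwise. Here max(xᵢ) = 2.94.
Posterior ∝ θ^(−6) · θ^(−4) = θ^(−10) on θ ≥ max(2.8, 2.94) = 2.94.
This density is strictly decreasing in θ, so the posterior mode lies at the lower boundary of the support.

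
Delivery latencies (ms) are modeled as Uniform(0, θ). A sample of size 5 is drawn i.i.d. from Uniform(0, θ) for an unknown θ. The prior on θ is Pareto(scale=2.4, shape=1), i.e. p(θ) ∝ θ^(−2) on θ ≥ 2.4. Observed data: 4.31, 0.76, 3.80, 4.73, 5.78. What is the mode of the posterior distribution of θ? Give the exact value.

θ̂_MAP = 5.78

The Uniform(0, θ) likelihood is θ^(−n) for θ ≥ max(xᵢ), zero otherwise. Here max(xᵢ) = 5.78.
Posterior ∝ θ^(−2) · θ^(−5) = θ^(−7) on θ ≥ max(2.4, 5.78) = 5.78.
This density is strictly decreasing in θ, so the posterior mode lies at the lower boundary of the support.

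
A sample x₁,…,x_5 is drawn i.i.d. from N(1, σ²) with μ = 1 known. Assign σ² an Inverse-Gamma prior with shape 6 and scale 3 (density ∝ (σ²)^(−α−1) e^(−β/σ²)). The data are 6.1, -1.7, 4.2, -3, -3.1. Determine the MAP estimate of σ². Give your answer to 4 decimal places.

σ̂²_MAP = 4.3342

Sum of squared deviations about the known mean: SS = (6.1−1)² + (-1.7−1)² + (4.2−1)² + (-3−1)² + (-3.1−1)² = 76.35.
The Normal likelihood contributes (σ²)^(−n/2) exp(−SS/(2σ²)), so the posterior is Inverse-Gamma(α + n/2, β + SS/2) = Inverse-Gamma(8.5, 41.175).
The mode of Inverse-Gamma(a, b) is b/(a+1) = 41.175/9.5 ≈ 4.3342.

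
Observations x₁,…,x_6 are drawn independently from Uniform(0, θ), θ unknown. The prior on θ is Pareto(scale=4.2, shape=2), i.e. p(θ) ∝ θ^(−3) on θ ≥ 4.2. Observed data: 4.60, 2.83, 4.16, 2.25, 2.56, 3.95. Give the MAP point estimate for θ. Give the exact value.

The Uniform(0, θ) likelihood is θ^(−n) for θ ≥ max(xᵢ), zero otherwise. Here max(xᵢ) = 4.60.
Posterior ∝ θ^(−3) · θ^(−6) = θ^(−9) on θ ≥ max(4.2, 4.60) = 4.60.
This density is strictly decreasing in θ, so the posterior mode lies at the lower boundary of the support.

θ̂_MAP = 4.60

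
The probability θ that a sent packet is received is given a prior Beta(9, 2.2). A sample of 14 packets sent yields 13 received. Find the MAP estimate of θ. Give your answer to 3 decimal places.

θ̂_MAP = 0.905

Prior: Beta(9, 2.2).
Data: 13 successes in 14 trials. The binomial likelihood contributes θ^13(1−θ)^1, so the posterior is Beta(9+13, 2.2+1) = Beta(22, 3.2).
For Beta(a, b) with a, b > 1 the mode is (a−1)/(a+b−2) = 21/23.2 ≈ 0.905.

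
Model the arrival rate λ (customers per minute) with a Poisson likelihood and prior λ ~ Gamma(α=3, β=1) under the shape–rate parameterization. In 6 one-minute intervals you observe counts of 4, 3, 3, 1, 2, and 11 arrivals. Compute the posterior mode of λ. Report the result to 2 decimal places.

λ̂_MAP = 3.71

Σxᵢ = 4+3+3+1+2+11 = 24, with n = 6.
Posterior ∝ λ^2e^(−1λ) · λ^24e^(−6λ) = λ^26e^(−7λ), i.e. Gamma(shape=27, rate=7).
The mode of a Gamma(a, b) with a ≥ 1 (shape–rate) is (a−1)/b = 26/7 ≈ 3.71.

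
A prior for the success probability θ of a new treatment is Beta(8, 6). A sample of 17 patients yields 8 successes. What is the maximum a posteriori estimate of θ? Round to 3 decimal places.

θ̂_MAP = 0.517

Prior: Beta(8, 6).
Data: 8 successes in 17 trials. The binomial likelihood contributes θ^8(1−θ)^9, so the posterior is Beta(8+8, 6+9) = Beta(16, 15).
For Beta(a, b) with a, b > 1 the mode is (a−1)/(a+b−2) = 15/29 ≈ 0.517.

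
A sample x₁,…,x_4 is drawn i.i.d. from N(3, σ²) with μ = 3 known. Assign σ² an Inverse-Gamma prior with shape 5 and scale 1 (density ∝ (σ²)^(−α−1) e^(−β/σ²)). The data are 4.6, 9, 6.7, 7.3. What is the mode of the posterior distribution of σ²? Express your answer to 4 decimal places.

σ̂²_MAP = 4.5463

Sum of squared deviations about the known mean: SS = (4.6−3)² + (9−3)² + (6.7−3)² + (7.3−3)² = 70.74.
The Normal likelihood contributes (σ²)^(−n/2) exp(−SS/(2σ²)), so the posterior is Inverse-Gamma(α + n/2, β + SS/2) = Inverse-Gamma(7, 36.37).
The mode of Inverse-Gamma(a, b) is b/(a+1) = 36.37/8 ≈ 4.5463.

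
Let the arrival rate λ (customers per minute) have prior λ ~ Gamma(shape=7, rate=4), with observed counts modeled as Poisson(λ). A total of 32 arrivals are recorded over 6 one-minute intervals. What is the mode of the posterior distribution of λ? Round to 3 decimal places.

Σxᵢ = 32, n = 6.
Posterior ∝ λ^6e^(−4λ) · λ^32e^(−6λ) = λ^38e^(−10λ), i.e. Gamma(shape=39, rate=10).
The mode of a Gamma(a, b) with a ≥ 1 (shape–rate) is (a−1)/b = 38/10 ≈ 3.800.

λ̂_MAP = 3.800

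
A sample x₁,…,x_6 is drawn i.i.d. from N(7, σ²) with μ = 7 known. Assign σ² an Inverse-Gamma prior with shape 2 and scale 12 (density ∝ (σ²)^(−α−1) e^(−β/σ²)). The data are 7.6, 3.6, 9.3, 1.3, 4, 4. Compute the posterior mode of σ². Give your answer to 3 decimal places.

Sum of squared deviations about the known mean: SS = (7.6−7)² + (3.6−7)² + (9.3−7)² + (1.3−7)² + (4−7)² + (4−7)² = 67.7.
The Normal likelihood contributes (σ²)^(−n/2) exp(−SS/(2σ²)), so the posterior is Inverse-Gamma(α + n/2, β + SS/2) = Inverse-Gamma(5, 45.85).
The mode of Inverse-Gamma(a, b) is b/(a+1) = 45.85/6 ≈ 7.642.

σ̂²_MAP = 7.642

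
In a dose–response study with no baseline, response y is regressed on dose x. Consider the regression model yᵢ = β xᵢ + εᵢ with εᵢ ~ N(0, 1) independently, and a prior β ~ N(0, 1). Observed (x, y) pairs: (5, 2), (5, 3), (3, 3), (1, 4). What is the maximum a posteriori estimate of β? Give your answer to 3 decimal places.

log p(β | y) = −Σ(yᵢ − βxᵢ)²/(2·1) − β²/(2·1) + const.
Setting the derivative to zero: Σxᵢ(yᵢ − βxᵢ)/1 − β/1 = 0, so β = Σxᵢyᵢ / (Σxᵢ² + σ²/τ²).
Σxᵢyᵢ = 5·2 + 5·3 + 3·3 + 1·4 = 38; Σxᵢ² = 60; σ²/τ² = 1.
β̂_MAP = 38 / (60 + 1) = 38/61 ≈ 0.623.

β̂_MAP = 0.623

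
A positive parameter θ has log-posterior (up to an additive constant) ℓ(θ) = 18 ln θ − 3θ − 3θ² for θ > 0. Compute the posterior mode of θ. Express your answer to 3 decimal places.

θ̂_MAP = 1.500

ℓ'(θ) = 18/θ − 3 − 6θ. Setting this to zero and multiplying by θ: 6θ² + 3θ − 18 = 0.
θ = (−3 + √(3² + 4·6·18)) / (2·6) = (−3 + √441) / 12 = (−3 + 21)/12 = 3/2.
ℓ''(θ) = −18/θ² − 6 < 0, confirming a maximum.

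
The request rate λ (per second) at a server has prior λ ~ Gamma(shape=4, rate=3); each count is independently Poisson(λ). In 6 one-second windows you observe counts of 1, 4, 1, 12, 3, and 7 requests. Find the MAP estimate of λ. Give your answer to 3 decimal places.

Σxᵢ = 1+4+1+12+3+7 = 28, with n = 6.
Posterior ∝ λ^3e^(−3λ) · λ^28e^(−6λ) = λ^31e^(−9λ), i.e. Gamma(shape=32, rate=9).
The mode of a Gamma(a, b) with a ≥ 1 (shape–rate) is (a−1)/b = 31/9 ≈ 3.444.

λ̂_MAP = 3.444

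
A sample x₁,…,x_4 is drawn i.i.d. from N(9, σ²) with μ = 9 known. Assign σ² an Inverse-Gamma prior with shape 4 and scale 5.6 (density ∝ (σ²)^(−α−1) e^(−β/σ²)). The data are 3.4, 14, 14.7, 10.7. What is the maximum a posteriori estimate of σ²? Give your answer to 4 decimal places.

Sum of squared deviations about the known mean: SS = (3.4−9)² + (14−9)² + (14.7−9)² + (10.7−9)² = 91.74.
The Normal likelihood contributes (σ²)^(−n/2) exp(−SS/(2σ²)), so the posterior is Inverse-Gamma(α + n/2, β + SS/2) = Inverse-Gamma(6, 51.47).
The mode of Inverse-Gamma(a, b) is b/(a+1) = 51.47/7 ≈ 7.3529.

σ̂²_MAP = 7.3529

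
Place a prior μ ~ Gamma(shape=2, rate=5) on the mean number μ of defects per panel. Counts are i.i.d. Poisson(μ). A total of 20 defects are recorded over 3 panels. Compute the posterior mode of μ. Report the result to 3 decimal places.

Σxᵢ = 20, n = 3.
Posterior ∝ μe^(−5μ) · μ^20e^(−3μ) = μ^21e^(−8μ), i.e. Gamma(shape=22, rate=8).
The mode of a Gamma(a, b) with a ≥ 1 (shape–rate) is (a−1)/b = 21/8 ≈ 2.625.

μ̂_MAP = 2.625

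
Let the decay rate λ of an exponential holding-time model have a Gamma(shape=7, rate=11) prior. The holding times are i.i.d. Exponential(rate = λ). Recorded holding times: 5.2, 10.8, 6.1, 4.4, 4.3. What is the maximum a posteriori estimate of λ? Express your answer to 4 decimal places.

The Exponential(rate=λ) likelihood is ∝ λ^n e^(−λΣtᵢ). Here n = 5 and Σtᵢ = 5.2 + 10.8 + 6.1 + 4.4 + 4.3 = 30.8.
Posterior ∝ λ^6e^(−11λ) · λ^5e^(−30.8λ) = λ^11e^(−41.8λ), i.e. Gamma(12, 41.8).
Mode = (a−1)/b = 11/41.8 ≈ 0.2632.

λ̂_MAP = 0.2632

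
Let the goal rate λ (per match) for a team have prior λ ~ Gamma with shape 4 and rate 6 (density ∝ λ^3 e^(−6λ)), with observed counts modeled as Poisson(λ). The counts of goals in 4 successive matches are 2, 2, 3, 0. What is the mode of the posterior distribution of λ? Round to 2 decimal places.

Σxᵢ = 2+2+3+0 = 7, with n = 4.
Posterior ∝ λ^3e^(−6λ) · λ^7e^(−4λ) = λ^10e^(−10λ), i.e. Gamma(shape=11, rate=10).
The mode of a Gamma(a, b) with a ≥ 1 (shape–rate) is (a−1)/b = 10/10 ≈ 1.00.

λ̂_MAP = 1.00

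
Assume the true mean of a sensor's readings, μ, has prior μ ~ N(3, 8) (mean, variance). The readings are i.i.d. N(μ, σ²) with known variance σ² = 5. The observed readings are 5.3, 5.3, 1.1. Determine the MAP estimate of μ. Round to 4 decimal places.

n = 3; x̄ = (5.3 + 5.3 + 1.1)/3 = 11.7/3 = 3.9.
For a Normal prior and Normal likelihood with known variance, the posterior is Normal; its mode equals its mean, the precision-weighted average.
Prior precision 1/σ₀² = 1/8 = 0.125; data precision n/σ² = 3/5 = 0.6.
μ̂ = (0.125·3 + 0.6·3.9) / (0.125 + 0.6) = 2.715/0.725 = 543/145 ≈ 3.7448.

μ̂_MAP = 3.7448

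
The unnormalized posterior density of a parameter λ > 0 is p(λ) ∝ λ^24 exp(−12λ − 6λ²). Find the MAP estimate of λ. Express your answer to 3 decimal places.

ℓ'(λ) = 24/λ − 12 − 12λ. Setting this to zero and multiplying by λ: 12λ² + 12λ − 24 = 0.
λ = (−12 + √(12² + 4·12·24)) / (2·12) = (−12 + √1296) / 24 = (−12 + 36)/24 = 1.
ℓ''(λ) = −24/λ² − 12 < 0, confirming a maximum.

λ̂_MAP = 1.000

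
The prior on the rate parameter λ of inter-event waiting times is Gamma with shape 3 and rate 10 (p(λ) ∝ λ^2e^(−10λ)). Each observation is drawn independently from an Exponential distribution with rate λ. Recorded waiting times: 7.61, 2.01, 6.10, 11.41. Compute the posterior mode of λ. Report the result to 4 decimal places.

The Exponential(rate=λ) likelihood is ∝ λ^n e^(−λΣtᵢ). Here n = 4 and Σtᵢ = 7.61 + 2.01 + 6.10 + 11.41 = 27.13.
Posterior ∝ λ^2e^(−10λ) · λ^4e^(−27.13λ) = λ^6e^(−37.13λ), i.e. Gamma(7, 37.13).
Mode = (a−1)/b = 6/37.13 ≈ 0.1616.

λ̂_MAP = 0.1616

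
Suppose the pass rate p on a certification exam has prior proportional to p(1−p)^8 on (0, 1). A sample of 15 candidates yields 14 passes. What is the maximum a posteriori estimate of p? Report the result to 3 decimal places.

p̂_MAP = 0.625

The prior density ∝ p(1−p)^8 is the kernel of Beta(2, 9).
Data: 14 successes in 15 trials. The binomial likelihood contributes p^14(1−p)^1, so the posterior is Beta(2+14, 9+1) = Beta(16, 10).
For Beta(a, b) with a, b > 1 the mode is (a−1)/(a+b−2) = 15/24 ≈ 0.625.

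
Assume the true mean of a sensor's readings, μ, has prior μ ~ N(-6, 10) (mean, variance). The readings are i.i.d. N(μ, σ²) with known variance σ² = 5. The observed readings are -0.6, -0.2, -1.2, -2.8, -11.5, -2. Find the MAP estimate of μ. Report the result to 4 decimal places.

n = 6; x̄ = ((-0.6) + (-0.2) + (-1.2) + (-2.8) + (-11.5) + (-2))/6 = -18.3/6 = -3.05.
For a Normal prior and Normal likelihood with known variance, the posterior is Normal; its mode equals its mean, the precision-weighted average.
Prior precision 1/σ₀² = 1/10 = 0.1; data precision n/σ² = 6/5 = 1.2.
μ̂ = (0.1·(-6) + 1.2·(-3.05)) / (0.1 + 1.2) = (-4.26)/1.3 = -213/65 ≈ -3.2769.

μ̂_MAP = -3.2769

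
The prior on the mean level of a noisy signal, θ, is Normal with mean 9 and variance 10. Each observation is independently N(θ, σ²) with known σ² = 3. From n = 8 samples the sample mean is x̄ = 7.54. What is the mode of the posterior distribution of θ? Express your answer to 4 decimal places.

θ̂_MAP = 7.5928

n = 8, x̄ = 7.54.
For a Normal prior and Normal likelihood with known variance, the posterior is Normal; its mode equals its mean, the precision-weighted average.
Prior precision 1/σ₀² = 1/10 = 0.1; data precision n/σ² = 8/3.
θ̂ = (0.1·9 + (8/3)·7.54) / (0.1 + 8/3) = (3151/150)/(83/30) = 3151/415 ≈ 7.5928.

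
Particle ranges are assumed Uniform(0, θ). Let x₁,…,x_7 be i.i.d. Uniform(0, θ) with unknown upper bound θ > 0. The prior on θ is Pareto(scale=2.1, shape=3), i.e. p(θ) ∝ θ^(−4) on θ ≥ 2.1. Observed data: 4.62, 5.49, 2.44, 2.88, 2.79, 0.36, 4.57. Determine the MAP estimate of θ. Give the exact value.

θ̂_MAP = 5.49

The Uniform(0, θ) likelihood is θ^(−n) for θ ≥ max(xᵢ), zero otherwise. Here max(xᵢ) = 5.49.
Posterior ∝ θ^(−4) · θ^(−7) = θ^(−11) on θ ≥ max(2.1, 5.49) = 5.49.
This density is strictly decreasing in θ, so the posterior mode lies at the lower boundary of the support.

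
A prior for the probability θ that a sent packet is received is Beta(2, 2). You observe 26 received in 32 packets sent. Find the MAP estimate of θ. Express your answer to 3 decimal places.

Prior: Beta(2, 2).
Data: 26 successes in 32 trials. The binomial likelihood contributes θ^26(1−θ)^6, so the posterior is Beta(2+26, 2+6) = Beta(28, 8).
For Beta(a, b) with a, b > 1 the mode is (a−1)/(a+b−2) = 27/34 ≈ 0.794.

θ̂_MAP = 0.794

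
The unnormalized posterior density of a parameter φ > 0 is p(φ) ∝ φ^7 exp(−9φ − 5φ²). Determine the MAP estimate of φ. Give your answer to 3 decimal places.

φ̂_MAP = 0.500

ℓ'(φ) = 7/φ − 9 − 10φ. Setting this to zero and multiplying by φ: 10φ² + 9φ − 7 = 0.
φ = (−9 + √(9² + 4·10·7)) / (2·10) = (−9 + √361) / 20 = (−9 + 19)/20 = 1/2.
ℓ''(φ) = −7/φ² − 10 < 0, confirming a maximum.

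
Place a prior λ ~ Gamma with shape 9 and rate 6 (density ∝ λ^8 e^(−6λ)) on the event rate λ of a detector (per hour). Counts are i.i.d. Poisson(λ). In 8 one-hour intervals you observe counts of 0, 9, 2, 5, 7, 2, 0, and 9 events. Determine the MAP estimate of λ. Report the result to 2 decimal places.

Σxᵢ = 0+9+2+5+7+2+0+9 = 34, with n = 8.
Posterior ∝ λ^8e^(−6λ) · λ^34e^(−8λ) = λ^42e^(−14λ), i.e. Gamma(shape=43, rate=14).
The mode of a Gamma(a, b) with a ≥ 1 (shape–rate) is (a−1)/b = 42/14 ≈ 3.00.

λ̂_MAP = 3.00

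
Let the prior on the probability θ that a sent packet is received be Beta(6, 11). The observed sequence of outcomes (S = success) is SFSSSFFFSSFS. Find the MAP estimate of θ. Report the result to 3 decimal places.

Prior: Beta(6, 11).
Data: 7 successes in 12 trials (from the sequence). The binomial likelihood contributes θ^7(1−θ)^5, so the posterior is Beta(6+7, 11+5) = Beta(13, 16).
For Beta(a, b) with a, b > 1 the mode is (a−1)/(a+b−2) = 12/27 ≈ 0.444.

θ̂_MAP = 0.444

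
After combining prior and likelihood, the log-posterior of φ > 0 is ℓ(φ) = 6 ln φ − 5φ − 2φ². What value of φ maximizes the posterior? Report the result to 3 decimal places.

φ̂_MAP = 0.750

ℓ'(φ) = 6/φ − 5 − 4φ. Setting this to zero and multiplying by φ: 4φ² + 5φ − 6 = 0.
φ = (−5 + √(5² + 4·4·6)) / (2·4) = (−5 + √121) / 8 = (−5 + 11)/8 = 3/4.
ℓ''(φ) = −6/φ² − 4 < 0, confirming a maximum.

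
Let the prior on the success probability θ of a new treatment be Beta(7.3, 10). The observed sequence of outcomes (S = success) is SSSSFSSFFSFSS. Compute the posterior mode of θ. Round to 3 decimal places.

Prior: Beta(7.3, 10).
Data: 9 successes in 13 trials (from the sequence). The binomial likelihood contributes θ^9(1−θ)^4, so the posterior is Beta(7.3+9, 10+4) = Beta(16.3, 14).
For Beta(a, b) with a, b > 1 the mode is (a−1)/(a+b−2) = 15.3/28.3 ≈ 0.541.

θ̂_MAP = 0.541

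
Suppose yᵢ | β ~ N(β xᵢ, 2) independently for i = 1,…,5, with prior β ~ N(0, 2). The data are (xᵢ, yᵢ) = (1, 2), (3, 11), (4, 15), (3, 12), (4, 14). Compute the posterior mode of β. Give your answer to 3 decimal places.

log p(β | y) = −Σ(yᵢ − βxᵢ)²/(2·2) − β²/(2·2) + const.
Setting the derivative to zero: Σxᵢ(yᵢ − βxᵢ)/2 − β/2 = 0, so β = Σxᵢyᵢ / (Σxᵢ² + σ²/τ²).
Σxᵢyᵢ = 1·2 + 3·11 + 4·15 + 3·12 + 4·14 = 187; Σxᵢ² = 51; σ²/τ² = 1.
β̂_MAP = 187 / (51 + 1) = 187/52 ≈ 3.596.

β̂_MAP = 3.596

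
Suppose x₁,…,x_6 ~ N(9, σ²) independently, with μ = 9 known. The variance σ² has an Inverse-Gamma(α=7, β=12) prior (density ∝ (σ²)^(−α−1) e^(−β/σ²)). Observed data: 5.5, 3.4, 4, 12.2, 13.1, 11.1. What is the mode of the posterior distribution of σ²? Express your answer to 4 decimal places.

Sum of squared deviations about the known mean: SS = (5.5−9)² + (3.4−9)² + (4−9)² + (12.2−9)² + (13.1−9)² + (11.1−9)² = 100.07.
The Normal likelihood contributes (σ²)^(−n/2) exp(−SS/(2σ²)), so the posterior is Inverse-Gamma(α + n/2, β + SS/2) = Inverse-Gamma(10, 62.035).
The mode of Inverse-Gamma(a, b) is b/(a+1) = 62.035/11 ≈ 5.6395.

σ̂²_MAP = 5.6395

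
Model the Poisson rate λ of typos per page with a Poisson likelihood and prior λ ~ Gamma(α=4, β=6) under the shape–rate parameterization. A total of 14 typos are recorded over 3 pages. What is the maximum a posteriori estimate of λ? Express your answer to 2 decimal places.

λ̂_MAP = 1.89

Σxᵢ = 14, n = 3.
Posterior ∝ λ^3e^(−6λ) · λ^14e^(−3λ) = λ^17e^(−9λ), i.e. Gamma(shape=18, rate=9).
The mode of a Gamma(a, b) with a ≥ 1 (shape–rate) is (a−1)/b = 17/9 ≈ 1.89.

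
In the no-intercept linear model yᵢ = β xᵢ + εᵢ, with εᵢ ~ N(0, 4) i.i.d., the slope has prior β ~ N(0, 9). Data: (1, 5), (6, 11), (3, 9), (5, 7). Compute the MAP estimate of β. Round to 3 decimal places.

log p(β | y) = −Σ(yᵢ − βxᵢ)²/(2·4) − β²/(2·9) + const.
Setting the derivative to zero: Σxᵢ(yᵢ − βxᵢ)/4 − β/9 = 0, so β = Σxᵢyᵢ / (Σxᵢ² + σ²/τ²).
Σxᵢyᵢ = 1·5 + 6·11 + 3·9 + 5·7 = 133; Σxᵢ² = 71; σ²/τ² = 4/9.
β̂_MAP = 133 / (71 + 4/9) = 133/(643/9) = 1197/643 ≈ 1.862.

β̂_MAP = 1.862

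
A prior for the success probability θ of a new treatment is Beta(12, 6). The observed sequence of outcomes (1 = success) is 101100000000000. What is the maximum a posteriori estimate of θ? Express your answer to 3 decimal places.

Prior: Beta(12, 6).
Data: 3 successes in 15 trials (from the sequence). The binomial likelihood contributes θ^3(1−θ)^12, so the posterior is Beta(12+3, 6+12) = Beta(15, 18).
For Beta(a, b) with a, b > 1 the mode is (a−1)/(a+b−2) = 14/31 ≈ 0.452.

θ̂_MAP = 0.452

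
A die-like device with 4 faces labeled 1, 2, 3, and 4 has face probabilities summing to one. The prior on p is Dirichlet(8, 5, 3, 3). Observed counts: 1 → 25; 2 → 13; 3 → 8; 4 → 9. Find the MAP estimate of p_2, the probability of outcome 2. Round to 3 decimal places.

The posterior is Dirichlet(αᵢ + nᵢ) = Dirichlet(33, 18, 11, 12).
For a Dirichlet(a₁,…,a_K) with all aᵢ > 1, the mode has j-th component (aⱼ − 1)/(Σaᵢ − K).
Here Σaᵢ = 74 and K = 4, so p_2 = (18 − 1)/(74 − 4) = 17/70 ≈ 0.243.

MAP estimate: 0.243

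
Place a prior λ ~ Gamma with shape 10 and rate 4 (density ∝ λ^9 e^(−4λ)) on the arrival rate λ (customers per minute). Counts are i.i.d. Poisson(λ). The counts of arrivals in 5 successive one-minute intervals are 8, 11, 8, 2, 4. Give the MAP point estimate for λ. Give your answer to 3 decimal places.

λ̂_MAP = 4.667

Σxᵢ = 8+11+8+2+4 = 33, with n = 5.
Posterior ∝ λ^9e^(−4λ) · λ^33e^(−5λ) = λ^42e^(−9λ), i.e. Gamma(shape=43, rate=9).
The mode of a Gamma(a, b) with a ≥ 1 (shape–rate) is (a−1)/b = 42/9 ≈ 4.667.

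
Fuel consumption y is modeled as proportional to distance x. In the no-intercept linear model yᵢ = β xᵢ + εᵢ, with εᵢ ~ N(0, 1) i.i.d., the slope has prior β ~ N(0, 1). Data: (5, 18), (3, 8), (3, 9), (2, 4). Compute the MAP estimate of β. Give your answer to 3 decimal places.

log p(β | y) = −Σ(yᵢ − βxᵢ)²/(2·1) − β²/(2·1) + const.
Setting the derivative to zero: Σxᵢ(yᵢ − βxᵢ)/1 − β/1 = 0, so β = Σxᵢyᵢ / (Σxᵢ² + σ²/τ²).
Σxᵢyᵢ = 5·18 + 3·8 + 3·9 + 2·4 = 149; Σxᵢ² = 47; σ²/τ² = 1.
β̂_MAP = 149 / (47 + 1) = 149/48 ≈ 3.104.

β̂_MAP = 3.104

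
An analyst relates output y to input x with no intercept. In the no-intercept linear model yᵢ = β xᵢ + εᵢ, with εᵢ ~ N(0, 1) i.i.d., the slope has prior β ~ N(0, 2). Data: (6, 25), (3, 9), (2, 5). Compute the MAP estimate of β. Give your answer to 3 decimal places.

log p(β | y) = −Σ(yᵢ − βxᵢ)²/(2·1) − β²/(2·2) + const.
Setting the derivative to zero: Σxᵢ(yᵢ − βxᵢ)/1 − β/2 = 0, so β = Σxᵢyᵢ / (Σxᵢ² + σ²/τ²).
Σxᵢyᵢ = 6·25 + 3·9 + 2·5 = 187; Σxᵢ² = 49; σ²/τ² = 0.5.
β̂_MAP = 187 / (49 + 0.5) = 187/49.5 ≈ 3.778.

β̂_MAP = 3.778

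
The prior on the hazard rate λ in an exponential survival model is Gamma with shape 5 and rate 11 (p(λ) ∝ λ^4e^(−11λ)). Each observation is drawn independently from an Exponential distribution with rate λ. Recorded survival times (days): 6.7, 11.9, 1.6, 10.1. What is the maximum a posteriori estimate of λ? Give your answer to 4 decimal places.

λ̂_MAP = 0.1937

The Exponential(rate=λ) likelihood is ∝ λ^n e^(−λΣtᵢ). Here n = 4 and Σtᵢ = 6.7 + 11.9 + 1.6 + 10.1 = 30.3.
Posterior ∝ λ^4e^(−11λ) · λ^4e^(−30.3λ) = λ^8e^(−41.3λ), i.e. Gamma(9, 41.3).
Mode = (a−1)/b = 8/41.3 ≈ 0.1937.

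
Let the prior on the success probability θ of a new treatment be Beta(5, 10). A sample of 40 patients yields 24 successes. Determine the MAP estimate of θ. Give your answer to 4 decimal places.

Prior: Beta(5, 10).
Data: 24 successes in 40 trials. The binomial likelihood contributes θ^24(1−θ)^16, so the posterior is Beta(5+24, 10+16) = Beta(29, 26).
For Beta(a, b) with a, b > 1 the mode is (a−1)/(a+b−2) = 28/53 ≈ 0.5283.

θ̂_MAP = 0.5283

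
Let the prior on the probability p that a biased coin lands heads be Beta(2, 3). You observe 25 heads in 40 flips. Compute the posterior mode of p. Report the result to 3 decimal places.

p̂_MAP = 0.605

Prior: Beta(2, 3).
Data: 25 successes in 40 trials. The binomial likelihood contributes p^25(1−p)^15, so the posterior is Beta(2+25, 3+15) = Beta(27, 18).
For Beta(a, b) with a, b > 1 the mode is (a−1)/(a+b−2) = 26/43 ≈ 0.605.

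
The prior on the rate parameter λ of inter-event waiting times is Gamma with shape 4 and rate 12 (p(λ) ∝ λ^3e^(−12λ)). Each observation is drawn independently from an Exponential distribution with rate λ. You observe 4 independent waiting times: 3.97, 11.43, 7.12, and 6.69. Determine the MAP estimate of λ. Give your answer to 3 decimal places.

The Exponential(rate=λ) likelihood is ∝ λ^n e^(−λΣtᵢ). Here n = 4 and Σtᵢ = 3.97 + 11.43 + 7.12 + 6.69 = 29.21.
Posterior ∝ λ^3e^(−12λ) · λ^4e^(−29.21λ) = λ^7e^(−41.21λ), i.e. Gamma(8, 41.21).
Mode = (a−1)/b = 7/41.21 ≈ 0.170.

λ̂_MAP = 0.170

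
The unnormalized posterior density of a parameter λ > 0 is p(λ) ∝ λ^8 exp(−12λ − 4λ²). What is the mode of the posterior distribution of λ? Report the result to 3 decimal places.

λ̂_MAP = 0.500

ℓ'(λ) = 8/λ − 12 − 8λ. Setting this to zero and multiplying by λ: 8λ² + 12λ − 8 = 0.
λ = (−12 + √(12² + 4·8·8)) / (2·8) = (−12 + √400) / 16 = (−12 + 20)/16 = 1/2.
ℓ''(λ) = −8/λ² − 8 < 0, confirming a maximum.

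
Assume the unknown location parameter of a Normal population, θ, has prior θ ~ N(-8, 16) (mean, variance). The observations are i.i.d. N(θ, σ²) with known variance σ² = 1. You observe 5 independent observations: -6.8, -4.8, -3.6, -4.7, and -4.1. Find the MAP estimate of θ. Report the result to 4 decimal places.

θ̂_MAP = -4.8395

n = 5; x̄ = ((-6.8) + (-4.8) + (-3.6) + (-4.7) + (-4.1))/5 = -24/5 = -4.8.
For a Normal prior and Normal likelihood with known variance, the posterior is Normal; its mode equals its mean, the precision-weighted average.
Prior precision 1/σ₀² = 1/16 = 0.0625; data precision n/σ² = 5/1 = 5.
θ̂ = (0.0625·(-8) + 5·(-4.8)) / (0.0625 + 5) = (-24.5)/5.0625 = -392/81 ≈ -4.8395.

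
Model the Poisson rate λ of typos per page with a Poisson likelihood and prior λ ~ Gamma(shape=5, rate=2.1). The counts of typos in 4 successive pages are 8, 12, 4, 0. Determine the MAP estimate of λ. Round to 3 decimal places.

Σxᵢ = 8+12+4+0 = 24, with n = 4.
Posterior ∝ λ^4e^(−2.1λ) · λ^24e^(−4λ) = λ^28e^(−6.1λ), i.e. Gamma(shape=29, rate=6.1).
The mode of a Gamma(a, b) with a ≥ 1 (shape–rate) is (a−1)/b = 28/6.1 ≈ 4.590.

λ̂_MAP = 4.590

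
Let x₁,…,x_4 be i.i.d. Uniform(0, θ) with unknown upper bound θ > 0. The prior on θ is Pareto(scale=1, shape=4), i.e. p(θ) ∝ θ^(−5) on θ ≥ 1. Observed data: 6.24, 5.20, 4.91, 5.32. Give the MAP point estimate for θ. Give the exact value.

The Uniform(0, θ) likelihood is θ^(−n) for θ ≥ max(xᵢ), zero otherwise. Here max(xᵢ) = 6.24.
Posterior ∝ θ^(−5) · θ^(−4) = θ^(−9) on θ ≥ max(1, 6.24) = 6.24.
This density is strictly decreasing in θ, so the posterior mode lies at the lower boundary of the support.

θ̂_MAP = 6.24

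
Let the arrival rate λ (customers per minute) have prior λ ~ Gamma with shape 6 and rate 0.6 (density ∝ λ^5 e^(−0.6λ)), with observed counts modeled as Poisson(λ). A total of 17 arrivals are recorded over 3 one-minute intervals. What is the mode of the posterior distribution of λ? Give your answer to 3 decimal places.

λ̂_MAP = 6.111

Σxᵢ = 17, n = 3.
Posterior ∝ λ^5e^(−0.6λ) · λ^17e^(−3λ) = λ^22e^(−3.6λ), i.e. Gamma(shape=23, rate=3.6).
The mode of a Gamma(a, b) with a ≥ 1 (shape–rate) is (a−1)/b = 22/3.6 ≈ 6.111.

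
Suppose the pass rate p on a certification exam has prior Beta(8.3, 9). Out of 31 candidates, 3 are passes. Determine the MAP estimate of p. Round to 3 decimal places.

Prior: Beta(8.3, 9).
Data: 3 successes in 31 trials. The binomial likelihood contributes p^3(1−p)^28, so the posterior is Beta(8.3+3, 9+28) = Beta(11.3, 37).
For Beta(a, b) with a, b > 1 the mode is (a−1)/(a+b−2) = 10.3/46.3 ≈ 0.222.

p̂_MAP = 0.222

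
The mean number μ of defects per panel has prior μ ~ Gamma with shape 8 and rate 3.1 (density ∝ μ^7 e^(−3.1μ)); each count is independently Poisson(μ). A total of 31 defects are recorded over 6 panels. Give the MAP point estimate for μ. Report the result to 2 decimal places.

μ̂_MAP = 4.18

Σxᵢ = 31, n = 6.
Posterior ∝ μ^7e^(−3.1μ) · μ^31e^(−6μ) = μ^38e^(−9.1μ), i.e. Gamma(shape=39, rate=9.1).
The mode of a Gamma(a, b) with a ≥ 1 (shape–rate) is (a−1)/b = 38/9.1 ≈ 4.18.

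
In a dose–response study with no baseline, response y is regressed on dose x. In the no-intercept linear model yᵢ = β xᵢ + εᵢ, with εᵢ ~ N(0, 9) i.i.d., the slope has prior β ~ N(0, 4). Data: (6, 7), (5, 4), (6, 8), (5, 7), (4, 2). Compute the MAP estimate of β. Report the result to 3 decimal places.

β̂_MAP = 1.091

log p(β | y) = −Σ(yᵢ − βxᵢ)²/(2·9) − β²/(2·4) + const.
Setting the derivative to zero: Σxᵢ(yᵢ − βxᵢ)/9 − β/4 = 0, so β = Σxᵢyᵢ / (Σxᵢ² + σ²/τ²).
Σxᵢyᵢ = 6·7 + 5·4 + 6·8 + 5·7 + 4·2 = 153; Σxᵢ² = 138; σ²/τ² = 2.25.
β̂_MAP = 153 / (138 + 2.25) = 153/140.25 ≈ 1.091.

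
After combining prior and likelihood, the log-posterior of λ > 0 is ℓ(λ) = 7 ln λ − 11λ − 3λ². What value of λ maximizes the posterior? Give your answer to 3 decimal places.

ℓ'(λ) = 7/λ − 11 − 6λ. Setting this to zero and multiplying by λ: 6λ² + 11λ − 7 = 0.
λ = (−11 + √(11² + 4·6·7)) / (2·6) = (−11 + √289) / 12 = (−11 + 17)/12 = 1/2.
ℓ''(λ) = −7/λ² − 6 < 0, confirming a maximum.

λ̂_MAP = 0.500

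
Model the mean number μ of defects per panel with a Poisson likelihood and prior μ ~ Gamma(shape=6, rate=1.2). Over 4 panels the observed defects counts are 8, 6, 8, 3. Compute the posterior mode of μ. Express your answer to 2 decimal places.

Σxᵢ = 8+6+8+3 = 25, with n = 4.
Posterior ∝ μ^5e^(−1.2μ) · μ^25e^(−4μ) = μ^30e^(−5.2μ), i.e. Gamma(shape=31, rate=5.2).
The mode of a Gamma(a, b) with a ≥ 1 (shape–rate) is (a−1)/b = 30/5.2 ≈ 5.77.

μ̂_MAP = 5.77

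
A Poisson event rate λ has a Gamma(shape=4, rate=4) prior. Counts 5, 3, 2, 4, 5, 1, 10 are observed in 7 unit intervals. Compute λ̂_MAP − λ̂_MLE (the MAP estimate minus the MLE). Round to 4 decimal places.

Σxᵢ = 30. Posterior is Gamma(34, 11); MAP = (34−1)/11 = 33/11 ≈ 3.00000.
MLE = x̄ = 30/7 ≈ 4.28571.
Difference = 33/11 − 30/7 = -9/7 ≈ -1.2857.

MAP − MLE = -1.2857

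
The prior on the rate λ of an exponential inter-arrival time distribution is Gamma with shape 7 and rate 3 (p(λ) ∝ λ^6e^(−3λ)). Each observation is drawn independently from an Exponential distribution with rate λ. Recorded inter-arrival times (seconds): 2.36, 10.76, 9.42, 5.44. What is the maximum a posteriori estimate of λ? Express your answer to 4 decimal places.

The Exponential(rate=λ) likelihood is ∝ λ^n e^(−λΣtᵢ). Here n = 4 and Σtᵢ = 2.36 + 10.76 + 9.42 + 5.44 = 27.98.
Posterior ∝ λ^6e^(−3λ) · λ^4e^(−27.98λ) = λ^10e^(−30.98λ), i.e. Gamma(11, 30.98).
Mode = (a−1)/b = 10/30.98 ≈ 0.3228.

λ̂_MAP = 0.3228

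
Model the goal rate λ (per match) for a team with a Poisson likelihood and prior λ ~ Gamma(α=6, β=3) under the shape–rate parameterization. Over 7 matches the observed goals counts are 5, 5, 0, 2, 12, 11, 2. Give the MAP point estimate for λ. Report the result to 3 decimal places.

Σxᵢ = 5+5+0+2+12+11+2 = 37, with n = 7.
Posterior ∝ λ^5e^(−3λ) · λ^37e^(−7λ) = λ^42e^(−10λ), i.e. Gamma(shape=43, rate=10).
The mode of a Gamma(a, b) with a ≥ 1 (shape–rate) is (a−1)/b = 42/10 ≈ 4.200.

λ̂_MAP = 4.200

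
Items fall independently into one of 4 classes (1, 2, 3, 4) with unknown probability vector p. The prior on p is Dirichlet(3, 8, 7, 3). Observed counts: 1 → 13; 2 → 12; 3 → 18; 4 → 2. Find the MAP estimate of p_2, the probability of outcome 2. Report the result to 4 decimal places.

MAP estimate: 0.3065

The posterior is Dirichlet(αᵢ + nᵢ) = Dirichlet(16, 20, 25, 5).
For a Dirichlet(a₁,…,a_K) with all aᵢ > 1, the mode has j-th component (aⱼ − 1)/(Σaᵢ − K).
Here Σaᵢ = 66 and K = 4, so p_2 = (20 − 1)/(66 − 4) = 19/62 ≈ 0.3065.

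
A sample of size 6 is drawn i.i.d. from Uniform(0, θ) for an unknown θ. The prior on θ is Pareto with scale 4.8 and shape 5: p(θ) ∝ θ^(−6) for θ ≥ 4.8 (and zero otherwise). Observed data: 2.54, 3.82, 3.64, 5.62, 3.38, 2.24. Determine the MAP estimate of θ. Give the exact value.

θ̂_MAP = 5.62

The Uniform(0, θ) likelihood is θ^(−n) for θ ≥ max(xᵢ), zero otherwise. Here max(xᵢ) = 5.62.
Posterior ∝ θ^(−6) · θ^(−6) = θ^(−12) on θ ≥ max(4.8, 5.62) = 5.62.
This density is strictly decreasing in θ, so the posterior mode lies at the lower boundary of the support.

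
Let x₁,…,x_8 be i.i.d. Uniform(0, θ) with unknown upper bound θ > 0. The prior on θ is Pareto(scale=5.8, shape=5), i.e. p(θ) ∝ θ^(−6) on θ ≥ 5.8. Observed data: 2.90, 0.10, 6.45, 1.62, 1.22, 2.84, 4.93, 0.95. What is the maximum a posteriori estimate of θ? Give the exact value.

The Uniform(0, θ) likelihood is θ^(−n) for θ ≥ max(xᵢ), zero otherwise. Here max(xᵢ) = 6.45.
Posterior ∝ θ^(−6) · θ^(−8) = θ^(−14) on θ ≥ max(5.8, 6.45) = 6.45.
This density is strictly decreasing in θ, so the posterior mode lies at the lower boundary of the support.

θ̂_MAP = 6.45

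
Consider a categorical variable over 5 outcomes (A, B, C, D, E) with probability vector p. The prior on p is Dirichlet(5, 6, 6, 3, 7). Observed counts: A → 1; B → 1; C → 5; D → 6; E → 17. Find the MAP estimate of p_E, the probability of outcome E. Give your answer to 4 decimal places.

MAP estimate of p_E = 0.4423

The posterior is Dirichlet(αᵢ + nᵢ) = Dirichlet(6, 7, 11, 9, 24).
For a Dirichlet(a₁,…,a_K) with all aᵢ > 1, the mode has j-th component (aⱼ − 1)/(Σaᵢ − K).
Here Σaᵢ = 57 and K = 5, so p_E = (24 − 1)/(57 − 5) = 23/52 ≈ 0.4423.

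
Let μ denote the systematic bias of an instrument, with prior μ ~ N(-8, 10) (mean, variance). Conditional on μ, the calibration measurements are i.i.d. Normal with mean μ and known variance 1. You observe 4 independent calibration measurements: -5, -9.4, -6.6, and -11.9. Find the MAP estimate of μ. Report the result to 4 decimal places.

μ̂_MAP = -8.2195

n = 4; x̄ = ((-5) + (-9.4) + (-6.6) + (-11.9))/4 = -32.9/4 = -8.225.
For a Normal prior and Normal likelihood with known variance, the posterior is Normal; its mode equals its mean, the precision-weighted average.
Prior precision 1/σ₀² = 1/10 = 0.1; data precision n/σ² = 4/1 = 4.
μ̂ = (0.1·(-8) + 4·(-8.225)) / (0.1 + 4) = (-33.7)/4.1 = -337/41 ≈ -8.2195.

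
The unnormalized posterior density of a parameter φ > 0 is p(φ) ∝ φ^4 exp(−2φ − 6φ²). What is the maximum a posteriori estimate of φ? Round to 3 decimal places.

φ̂_MAP = 0.500

ℓ'(φ) = 4/φ − 2 − 12φ. Setting this to zero and multiplying by φ: 12φ² + 2φ − 4 = 0.
φ = (−2 + √(2² + 4·12·4)) / (2·12) = (−2 + √196) / 24 = (−2 + 14)/24 = 1/2.
ℓ''(φ) = −4/φ² − 12 < 0, confirming a maximum.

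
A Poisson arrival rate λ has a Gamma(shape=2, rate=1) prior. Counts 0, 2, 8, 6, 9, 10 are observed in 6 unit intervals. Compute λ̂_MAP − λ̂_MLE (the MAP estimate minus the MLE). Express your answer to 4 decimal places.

MAP − MLE = -0.6905

Σxᵢ = 35. Posterior is Gamma(37, 7); MAP = (37−1)/7 = 36/7 ≈ 5.14286.
MLE = x̄ = 35/6 ≈ 5.83333.
Difference = 36/7 − 35/6 = -29/42 ≈ -0.6905.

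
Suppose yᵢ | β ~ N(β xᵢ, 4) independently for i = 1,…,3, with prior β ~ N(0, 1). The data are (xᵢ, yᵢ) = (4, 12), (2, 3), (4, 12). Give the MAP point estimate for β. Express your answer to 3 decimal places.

β̂_MAP = 2.550

log p(β | y) = −Σ(yᵢ − βxᵢ)²/(2·4) − β²/(2·1) + const.
Setting the derivative to zero: Σxᵢ(yᵢ − βxᵢ)/4 − β/1 = 0, so β = Σxᵢyᵢ / (Σxᵢ² + σ²/τ²).
Σxᵢyᵢ = 4·12 + 2·3 + 4·12 = 102; Σxᵢ² = 36; σ²/τ² = 4.
β̂_MAP = 102 / (36 + 4) = 102/40 ≈ 2.550.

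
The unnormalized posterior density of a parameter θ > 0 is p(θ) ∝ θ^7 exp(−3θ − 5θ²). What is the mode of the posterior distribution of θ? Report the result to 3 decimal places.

θ̂_MAP = 0.700

ℓ'(θ) = 7/θ − 3 − 10θ. Setting this to zero and multiplying by θ: 10θ² + 3θ − 7 = 0.
θ = (−3 + √(3² + 4·10·7)) / (2·10) = (−3 + √289) / 20 = (−3 + 17)/20 = 7/10.
ℓ''(θ) = −7/θ² − 10 < 0, confirming a maximum.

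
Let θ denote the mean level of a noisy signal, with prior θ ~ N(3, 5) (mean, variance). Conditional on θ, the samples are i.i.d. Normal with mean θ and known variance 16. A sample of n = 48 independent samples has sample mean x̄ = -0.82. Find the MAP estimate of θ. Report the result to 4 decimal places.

θ̂_MAP = -0.5813

n = 48, x̄ = -0.82.
For a Normal prior and Normal likelihood with known variance, the posterior is Normal; its mode equals its mean, the precision-weighted average.
Prior precision 1/σ₀² = 1/5 = 0.2; data precision n/σ² = 48/16 = 3.
θ̂ = (0.2·3 + 3·(-0.82)) / (0.2 + 3) = (-1.86)/3.2 = -0.58125 ≈ -0.5813.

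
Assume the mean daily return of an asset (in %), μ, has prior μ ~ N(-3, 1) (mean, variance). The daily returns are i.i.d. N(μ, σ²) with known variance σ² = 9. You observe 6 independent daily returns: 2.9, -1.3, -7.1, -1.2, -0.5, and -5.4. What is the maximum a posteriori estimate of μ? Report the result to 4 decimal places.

n = 6; x̄ = (2.9 + (-1.3) + (-7.1) + (-1.2) + (-0.5) + (-5.4))/6 = -12.6/6 = -2.1.
For a Normal prior and Normal likelihood with known variance, the posterior is Normal; its mode equals its mean, the precision-weighted average.
Prior precision 1/σ₀² = 1/1 = 1; data precision n/σ² = 6/9 = 2/3.
μ̂ = (1·(-3) + (2/3)·(-2.1)) / (1 + 2/3) = (-4.4)/(5/3) = -2.6400.

μ̂_MAP = -2.6400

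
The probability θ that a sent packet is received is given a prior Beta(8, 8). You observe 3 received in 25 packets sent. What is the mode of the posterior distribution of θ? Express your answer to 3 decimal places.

Prior: Beta(8, 8).
Data: 3 successes in 25 trials. The binomial likelihood contributes θ^3(1−θ)^22, so the posterior is Beta(8+3, 8+22) = Beta(11, 30).
For Beta(a, b) with a, b > 1 the mode is (a−1)/(a+b−2) = 10/39 ≈ 0.256.

θ̂_MAP = 0.256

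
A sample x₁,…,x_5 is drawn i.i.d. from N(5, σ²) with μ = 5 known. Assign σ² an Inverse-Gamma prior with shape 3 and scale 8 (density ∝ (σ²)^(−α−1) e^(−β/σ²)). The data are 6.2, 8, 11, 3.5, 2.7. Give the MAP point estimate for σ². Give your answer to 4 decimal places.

Sum of squared deviations about the known mean: SS = (6.2−5)² + (8−5)² + (11−5)² + (3.5−5)² + (2.7−5)² = 53.98.
The Normal likelihood contributes (σ²)^(−n/2) exp(−SS/(2σ²)), so the posterior is Inverse-Gamma(α + n/2, β + SS/2) = Inverse-Gamma(5.5, 34.99).
The mode of Inverse-Gamma(a, b) is b/(a+1) = 34.99/6.5 ≈ 5.3831.

σ̂²_MAP = 5.3831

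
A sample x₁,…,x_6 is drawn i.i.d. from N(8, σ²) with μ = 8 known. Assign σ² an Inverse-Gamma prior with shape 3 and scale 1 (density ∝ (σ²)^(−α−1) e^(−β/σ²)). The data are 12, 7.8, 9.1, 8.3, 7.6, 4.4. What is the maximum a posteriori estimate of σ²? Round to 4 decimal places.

σ̂²_MAP = 2.3186

Sum of squared deviations about the known mean: SS = (12−8)² + (7.8−8)² + (9.1−8)² + (8.3−8)² + (7.6−8)² + (4.4−8)² = 30.46.
The Normal likelihood contributes (σ²)^(−n/2) exp(−SS/(2σ²)), so the posterior is Inverse-Gamma(α + n/2, β + SS/2) = Inverse-Gamma(6, 16.23).
The mode of Inverse-Gamma(a, b) is b/(a+1) = 16.23/7 ≈ 2.3186.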